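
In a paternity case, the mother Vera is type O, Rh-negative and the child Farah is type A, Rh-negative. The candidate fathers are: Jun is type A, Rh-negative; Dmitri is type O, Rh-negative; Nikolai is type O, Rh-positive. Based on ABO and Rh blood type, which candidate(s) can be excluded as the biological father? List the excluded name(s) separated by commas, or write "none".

Dmitri, Nikolai

A candidate is excluded only if no genotype consistent with his phenotype could produce a type A, Rh-negative child with a type O, Rh-negative mother.
Dmitri (type O, Rh-): no genotype consistent with that phenotype can produce a type-A Rh- child with a type-O mother.
Nikolai (type O, Rh+): no genotype consistent with that phenotype can produce a type-A Rh- child with a type-O mother.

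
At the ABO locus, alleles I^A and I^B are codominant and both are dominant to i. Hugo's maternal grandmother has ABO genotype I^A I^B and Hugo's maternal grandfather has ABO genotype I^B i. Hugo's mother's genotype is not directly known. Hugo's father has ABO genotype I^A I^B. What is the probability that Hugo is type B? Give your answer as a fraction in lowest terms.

3/8

Hugo's mother's ABO genotype from I^A I^B × I^B i: 1/4 I^A I^B, 1/4 I^A i, 1/4 I^B I^B, 1/4 I^B i.
Crossing each possibility with the father I^A I^B and summing P(type B): 1/4·1/4 + 1/4·1/4 + 1/4·1/2 + 1/4·1/2 = 3/8.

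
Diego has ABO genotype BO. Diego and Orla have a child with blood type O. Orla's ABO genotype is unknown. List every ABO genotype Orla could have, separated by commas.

For each candidate genotype of Orla, check whether crossing it with BO can produce every observed child phenotype.
  AA → possible child types {A, AB} ✗
  AB → possible child types {A, B, AB} ✗
  AO → possible child types {O, A, B, AB} ✓
  BB → possible child types {B} ✗
  BO → possible child types {O, B} ✓
  OO → possible child types {O, B} ✓

AO, BO, OO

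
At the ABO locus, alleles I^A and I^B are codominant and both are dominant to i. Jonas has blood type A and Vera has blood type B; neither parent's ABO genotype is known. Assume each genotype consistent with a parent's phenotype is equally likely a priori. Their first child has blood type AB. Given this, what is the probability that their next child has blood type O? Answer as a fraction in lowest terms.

Possible genotypes: Jonas ∈ {I^A I^A, I^A i}; Vera ∈ {I^B I^B, I^B i}.
Weight each parental genotype pair by prior × P(type-AB child):
  I^A I^A × I^B I^B: posterior weight 4/9; P(next child type O) = 0.
  I^A I^A × I^B i: posterior weight 2/9; P(next child type O) = 0.
  I^A i × I^B I^B: posterior weight 2/9; P(next child type O) = 0.
  I^A i × I^B i: posterior weight 1/9; P(next child type O) = 1/4.
Weighted sum = 1/36.

1/36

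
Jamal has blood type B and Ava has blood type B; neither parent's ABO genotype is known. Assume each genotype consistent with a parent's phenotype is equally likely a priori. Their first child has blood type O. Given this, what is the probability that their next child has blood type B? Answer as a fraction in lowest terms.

3/4

Possible genotypes: Jamal ∈ {BB, BO}; Ava ∈ {BB, BO}.
Weight each parental genotype pair by prior × P(type-O child):
  BO × BO: posterior weight 1; P(next child type B) = 3/4.
Weighted sum = 3/4.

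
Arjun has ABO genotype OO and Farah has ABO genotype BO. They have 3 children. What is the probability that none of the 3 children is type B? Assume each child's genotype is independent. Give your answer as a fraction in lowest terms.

ABO cross OO × BO → 1/2 O, 1/2 B.
So P(type B) = 1/2 per child.
P(not type B) = 1/2 for one child; (1/2)^3 = 1/8.

1/8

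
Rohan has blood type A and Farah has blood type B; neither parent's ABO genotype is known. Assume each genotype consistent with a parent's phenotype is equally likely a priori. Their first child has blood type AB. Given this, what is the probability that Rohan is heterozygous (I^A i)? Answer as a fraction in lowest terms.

Possible genotypes: Rohan ∈ {I^A I^A, I^A i}; Farah ∈ {I^B I^B, I^B i}.
Weight each parental genotype pair by prior × P(type-AB child):
  I^A I^A × I^B I^B: posterior weight 4/9.
  I^A I^A × I^B i: posterior weight 2/9.
  I^A i × I^B I^B: posterior weight 2/9.
  I^A i × I^B i: posterior weight 1/9.
Sum the posterior weight over pairs where Rohan is I^A i: 1/3.

1/3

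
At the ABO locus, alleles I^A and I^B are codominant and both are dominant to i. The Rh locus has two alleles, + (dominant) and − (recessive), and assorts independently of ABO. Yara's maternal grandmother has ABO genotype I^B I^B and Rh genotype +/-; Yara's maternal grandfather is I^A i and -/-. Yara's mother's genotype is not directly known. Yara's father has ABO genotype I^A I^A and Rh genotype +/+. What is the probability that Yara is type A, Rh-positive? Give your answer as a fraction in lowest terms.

1/2

Yara's mother's ABO genotype from I^B I^B × I^A i: 1/2 I^A I^B, 1/2 I^B i.
Crossing each possibility with the father I^A I^A and summing P(type A): 1/2·1/2 + 1/2·1/2 = 1/2.
Similarly for Rh via the mother's Rh distribution: P(Rh+) = 1.
Independent loci: 1/2 × 1 = 1/2.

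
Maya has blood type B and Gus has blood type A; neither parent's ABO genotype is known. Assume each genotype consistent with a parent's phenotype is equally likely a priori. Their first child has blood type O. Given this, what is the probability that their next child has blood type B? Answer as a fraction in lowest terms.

Possible genotypes: Maya ∈ {BB, BO}; Gus ∈ {AA, AO}.
Weight each parental genotype pair by prior × P(type-O child):
  BO × AO: posterior weight 1; P(next child type B) = 1/4.
Weighted sum = 1/4.

1/4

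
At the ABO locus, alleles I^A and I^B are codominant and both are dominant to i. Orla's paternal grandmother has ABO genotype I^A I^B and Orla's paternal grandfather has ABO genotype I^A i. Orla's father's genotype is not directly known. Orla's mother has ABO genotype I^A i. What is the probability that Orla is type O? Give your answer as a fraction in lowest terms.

1/8

Orla's father's ABO genotype from I^A I^B × I^A i: 1/4 I^A I^A, 1/4 I^A I^B, 1/4 I^A i, 1/4 I^B i.
Crossing each possibility with the mother I^A i and summing P(type O): 1/4·0 + 1/4·0 + 1/4·1/4 + 1/4·1/4 = 1/8.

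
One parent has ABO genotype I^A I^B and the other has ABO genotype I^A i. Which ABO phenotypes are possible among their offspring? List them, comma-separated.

A, B, AB

Gametes from I^A I^B × I^A i give offspring ABO genotypes I^A I^A, I^A I^B, I^A i, I^B i, i.e. phenotypes A, B, AB.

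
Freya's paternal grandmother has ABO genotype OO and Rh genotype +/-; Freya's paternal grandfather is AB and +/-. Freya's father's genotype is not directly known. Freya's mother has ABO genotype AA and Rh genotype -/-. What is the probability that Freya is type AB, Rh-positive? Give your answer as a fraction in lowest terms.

1/8

Freya's father's ABO genotype from OO × AB: 1/2 AO, 1/2 BO.
Crossing each possibility with the mother AA and summing P(type AB): 1/2·0 + 1/2·1/2 = 1/4.
Similarly for Rh via the father's Rh distribution: P(Rh+) = 1/2.
Independent loci: 1/4 × 1/2 = 1/8.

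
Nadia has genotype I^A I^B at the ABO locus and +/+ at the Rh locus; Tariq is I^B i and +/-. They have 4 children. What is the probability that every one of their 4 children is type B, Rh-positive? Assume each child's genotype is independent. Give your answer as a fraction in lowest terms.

ABO cross I^A I^B × I^B i → 1/4 A, 1/2 B, 1/4 AB.
Rh cross +/+ × +/- → 1 Rh+; so P(type B, Rh-positive) = 1/2 × 1 = 1/2 per child.
All 4 independent: (1/2)^4 = 1/16.

1/16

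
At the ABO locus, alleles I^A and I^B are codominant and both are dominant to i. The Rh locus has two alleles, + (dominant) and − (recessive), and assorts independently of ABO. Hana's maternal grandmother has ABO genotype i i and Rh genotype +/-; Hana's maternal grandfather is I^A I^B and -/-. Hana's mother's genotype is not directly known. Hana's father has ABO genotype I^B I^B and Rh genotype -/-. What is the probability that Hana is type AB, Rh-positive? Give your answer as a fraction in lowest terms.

Hana's mother's ABO genotype from i i × I^A I^B: 1/2 I^A i, 1/2 I^B i.
Crossing each possibility with the father I^B I^B and summing P(type AB): 1/2·1/2 + 1/2·0 = 1/4.
Similarly for Rh via the mother's Rh distribution: P(Rh+) = 1/4.
Independent loci: 1/4 × 1/4 = 1/16.

1/16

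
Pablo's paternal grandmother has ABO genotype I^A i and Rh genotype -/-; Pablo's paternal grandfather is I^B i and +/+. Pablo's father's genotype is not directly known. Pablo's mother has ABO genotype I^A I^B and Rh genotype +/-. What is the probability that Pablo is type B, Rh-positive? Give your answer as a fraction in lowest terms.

9/32

Pablo's father's ABO genotype from I^A i × I^B i: 1/4 I^A I^B, 1/4 I^A i, 1/4 I^B i, 1/4 i i.
Crossing each possibility with the mother I^A I^B and summing P(type B): 1/4·1/4 + 1/4·1/4 + 1/4·1/2 + 1/4·1/2 = 3/8.
Similarly for Rh via the father's Rh distribution: P(Rh+) = 3/4.
Independent loci: 3/8 × 3/4 = 9/32.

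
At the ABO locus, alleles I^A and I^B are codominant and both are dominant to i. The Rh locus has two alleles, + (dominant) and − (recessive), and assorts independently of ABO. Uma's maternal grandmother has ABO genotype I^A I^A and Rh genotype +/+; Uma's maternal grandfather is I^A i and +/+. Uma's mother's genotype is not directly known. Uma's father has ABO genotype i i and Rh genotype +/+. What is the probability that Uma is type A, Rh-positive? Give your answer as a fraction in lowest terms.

3/4

Uma's mother's ABO genotype from I^A I^A × I^A i: 1/2 I^A I^A, 1/2 I^A i.
Crossing each possibility with the father i i and summing P(type A): 1/2·1 + 1/2·1/2 = 3/4.
Similarly for Rh via the mother's Rh distribution: P(Rh+) = 1.
Independent loci: 3/4 × 1 = 3/4.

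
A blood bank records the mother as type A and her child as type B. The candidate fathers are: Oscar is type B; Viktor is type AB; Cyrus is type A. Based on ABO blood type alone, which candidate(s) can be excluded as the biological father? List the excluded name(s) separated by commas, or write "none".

A candidate is excluded only if no genotype consistent with his phenotype could produce a type B child with a type A mother.
Cyrus (type A): no genotype consistent with that phenotype can produce a type-B child with a type-A mother.

Cyrus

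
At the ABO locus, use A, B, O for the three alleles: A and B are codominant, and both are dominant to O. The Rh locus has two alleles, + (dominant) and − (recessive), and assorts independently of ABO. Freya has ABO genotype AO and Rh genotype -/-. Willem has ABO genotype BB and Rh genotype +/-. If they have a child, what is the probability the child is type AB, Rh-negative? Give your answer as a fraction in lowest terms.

1/4

ABO cross AO × BB → offspring phenotypes: 1/2 B, 1/2 AB.
Rh cross -/- × +/- → 1/2 Rh+, 1/2 Rh-.
Independent loci: P(type AB, Rh-negative) = 1/2 × 1/2 = 1/4.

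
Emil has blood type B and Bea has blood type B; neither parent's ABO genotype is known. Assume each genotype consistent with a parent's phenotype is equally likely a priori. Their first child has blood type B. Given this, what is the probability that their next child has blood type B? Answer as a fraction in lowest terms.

Possible genotypes: Emil ∈ {BB, BO}; Bea ∈ {BB, BO}.
Weight each parental genotype pair by prior × P(type-B child):
  BB × BB: posterior weight 4/15; P(next child type B) = 1.
  BB × BO: posterior weight 4/15; P(next child type B) = 1.
  BO × BB: posterior weight 4/15; P(next child type B) = 1.
  BO × BO: posterior weight 1/5; P(next child type B) = 3/4.
Weighted sum = 19/20.

19/20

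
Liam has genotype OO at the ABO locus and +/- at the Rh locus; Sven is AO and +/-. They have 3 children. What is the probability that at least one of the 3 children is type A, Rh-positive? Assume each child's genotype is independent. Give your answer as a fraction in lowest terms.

ABO cross OO × AO → 1/2 O, 1/2 A.
Rh cross +/- × +/- → 3/4 Rh+, 1/4 Rh-; so P(type A, Rh-positive) = 1/2 × 3/4 = 3/8 per child.
P(none) = (5/8)^3 = 125/512; P(at least one) = 1 − 125/512 = 387/512.

387/512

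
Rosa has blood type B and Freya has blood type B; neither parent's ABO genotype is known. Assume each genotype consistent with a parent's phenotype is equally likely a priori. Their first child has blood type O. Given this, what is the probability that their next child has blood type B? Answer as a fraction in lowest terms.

Possible genotypes: Rosa ∈ {BB, BO}; Freya ∈ {BB, BO}.
Weight each parental genotype pair by prior × P(type-O child):
  BO × BO: posterior weight 1; P(next child type B) = 3/4.
Weighted sum = 3/4.

3/4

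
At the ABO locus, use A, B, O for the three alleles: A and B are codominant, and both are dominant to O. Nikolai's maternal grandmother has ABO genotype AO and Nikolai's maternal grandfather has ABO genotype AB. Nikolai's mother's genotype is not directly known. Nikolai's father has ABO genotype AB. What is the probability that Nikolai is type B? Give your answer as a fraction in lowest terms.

Nikolai's mother's ABO genotype from AO × AB: 1/4 AA, 1/4 AB, 1/4 AO, 1/4 BO.
Crossing each possibility with the father AB and summing P(type B): 1/4·0 + 1/4·1/4 + 1/4·1/4 + 1/4·1/2 = 1/4.

1/4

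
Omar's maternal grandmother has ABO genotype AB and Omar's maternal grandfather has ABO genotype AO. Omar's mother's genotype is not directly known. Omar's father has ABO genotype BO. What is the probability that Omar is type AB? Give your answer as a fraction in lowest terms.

1/4

Omar's mother's ABO genotype from AB × AO: 1/4 AA, 1/4 AB, 1/4 AO, 1/4 BO.
Crossing each possibility with the father BO and summing P(type AB): 1/4·1/2 + 1/4·1/4 + 1/4·1/4 + 1/4·0 = 1/4.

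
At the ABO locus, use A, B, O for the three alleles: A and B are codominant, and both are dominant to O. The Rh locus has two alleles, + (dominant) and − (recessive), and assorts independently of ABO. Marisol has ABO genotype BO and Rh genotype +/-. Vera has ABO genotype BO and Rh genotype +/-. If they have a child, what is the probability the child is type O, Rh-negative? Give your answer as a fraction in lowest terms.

ABO cross BO × BO → offspring phenotypes: 1/4 O, 3/4 B.
Rh cross +/- × +/- → 3/4 Rh+, 1/4 Rh-.
Independent loci: P(type O, Rh-negative) = 1/4 × 1/4 = 1/16.

1/16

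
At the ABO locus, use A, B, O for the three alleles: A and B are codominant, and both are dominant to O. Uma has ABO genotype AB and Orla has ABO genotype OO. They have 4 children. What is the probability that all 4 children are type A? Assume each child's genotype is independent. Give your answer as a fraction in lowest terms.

ABO cross AB × OO → 1/2 A, 1/2 B.
So P(type A) = 1/2 per child.
All 4 independent: (1/2)^4 = 1/16.

1/16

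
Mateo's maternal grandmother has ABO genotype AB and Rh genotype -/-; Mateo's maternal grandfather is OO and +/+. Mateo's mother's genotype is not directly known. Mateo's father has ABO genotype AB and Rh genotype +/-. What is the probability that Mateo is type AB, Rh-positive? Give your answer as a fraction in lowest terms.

3/16

Mateo's mother's ABO genotype from AB × OO: 1/2 AO, 1/2 BO.
Crossing each possibility with the father AB and summing P(type AB): 1/2·1/4 + 1/2·1/4 = 1/4.
Similarly for Rh via the mother's Rh distribution: P(Rh+) = 3/4.
Independent loci: 1/4 × 3/4 = 3/16.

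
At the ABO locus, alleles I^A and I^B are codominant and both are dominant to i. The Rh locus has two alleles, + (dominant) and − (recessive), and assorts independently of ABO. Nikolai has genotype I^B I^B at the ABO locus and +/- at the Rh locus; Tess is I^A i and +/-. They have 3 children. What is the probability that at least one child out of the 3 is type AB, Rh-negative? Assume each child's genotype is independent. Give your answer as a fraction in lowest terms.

ABO cross I^B I^B × I^A i → 1/2 B, 1/2 AB.
Rh cross +/- × +/- → 3/4 Rh+, 1/4 Rh-; so P(type AB, Rh-negative) = 1/2 × 1/4 = 1/8 per child.
P(none) = (7/8)^3 = 343/512; P(at least one) = 1 − 343/512 = 169/512.

169/512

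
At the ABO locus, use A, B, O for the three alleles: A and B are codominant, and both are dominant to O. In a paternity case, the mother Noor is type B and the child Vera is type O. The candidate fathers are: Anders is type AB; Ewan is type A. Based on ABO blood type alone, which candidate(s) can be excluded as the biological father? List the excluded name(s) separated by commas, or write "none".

A candidate is excluded only if no genotype consistent with his phenotype could produce a type O child with a type B mother.
Anders (type AB): no genotype consistent with that phenotype can produce a type-O child with a type-B mother.

Anders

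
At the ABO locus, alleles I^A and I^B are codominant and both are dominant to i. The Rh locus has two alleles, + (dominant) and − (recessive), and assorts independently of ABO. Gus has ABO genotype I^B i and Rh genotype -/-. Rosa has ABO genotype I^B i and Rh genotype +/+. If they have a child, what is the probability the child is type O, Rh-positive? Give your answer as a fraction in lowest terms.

ABO cross I^B i × I^B i → offspring phenotypes: 1/4 O, 3/4 B.
Rh cross -/- × +/+ → 1 Rh+.
Independent loci: P(type O, Rh-positive) = 1/4 × 1 = 1/4.

1/4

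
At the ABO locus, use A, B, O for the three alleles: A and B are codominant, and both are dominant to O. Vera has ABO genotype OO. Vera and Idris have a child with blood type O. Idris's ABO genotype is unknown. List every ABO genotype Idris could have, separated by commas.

AO, BO, OO

For each candidate genotype of Idris, check whether crossing it with OO can produce every observed child phenotype.
  AA → possible child types {A} ✗
  AB → possible child types {A, B} ✗
  AO → possible child types {O, A} ✓
  BB → possible child types {B} ✗
  BO → possible child types {O, B} ✓
  OO → possible child types {O} ✓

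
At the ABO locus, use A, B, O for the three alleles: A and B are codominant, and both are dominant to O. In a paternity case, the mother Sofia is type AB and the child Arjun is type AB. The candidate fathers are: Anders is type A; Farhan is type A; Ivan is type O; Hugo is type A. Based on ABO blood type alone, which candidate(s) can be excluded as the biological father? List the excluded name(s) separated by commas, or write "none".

Ivan

A candidate is excluded only if no genotype consistent with his phenotype could produce a type AB child with a type AB mother.
Ivan (type O): no genotype consistent with that phenotype can produce a type-AB child with a type-AB mother.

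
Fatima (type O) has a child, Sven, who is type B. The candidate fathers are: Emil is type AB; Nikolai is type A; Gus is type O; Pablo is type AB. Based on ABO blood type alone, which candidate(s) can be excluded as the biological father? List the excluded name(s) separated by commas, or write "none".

A candidate is excluded only if no genotype consistent with his phenotype could produce a type B child with a type O mother.
Nikolai (type A): no genotype consistent with that phenotype can produce a type-B child with a type-O mother.
Gus (type O): no genotype consistent with that phenotype can produce a type-B child with a type-O mother.

Nikolai, Gus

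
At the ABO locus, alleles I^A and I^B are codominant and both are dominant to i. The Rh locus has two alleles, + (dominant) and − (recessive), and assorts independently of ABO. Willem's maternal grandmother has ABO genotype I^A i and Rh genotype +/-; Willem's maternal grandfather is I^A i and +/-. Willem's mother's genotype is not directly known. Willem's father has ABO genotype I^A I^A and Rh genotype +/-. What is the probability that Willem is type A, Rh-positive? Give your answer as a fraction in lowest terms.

Willem's mother's ABO genotype from I^A i × I^A i: 1/4 I^A I^A, 1/2 I^A i, 1/4 i i.
Crossing each possibility with the father I^A I^A and summing P(type A): 1/4·1 + 1/2·1 + 1/4·1 = 1.
Similarly for Rh via the mother's Rh distribution: P(Rh+) = 3/4.
Independent loci: 1 × 3/4 = 3/4.

3/4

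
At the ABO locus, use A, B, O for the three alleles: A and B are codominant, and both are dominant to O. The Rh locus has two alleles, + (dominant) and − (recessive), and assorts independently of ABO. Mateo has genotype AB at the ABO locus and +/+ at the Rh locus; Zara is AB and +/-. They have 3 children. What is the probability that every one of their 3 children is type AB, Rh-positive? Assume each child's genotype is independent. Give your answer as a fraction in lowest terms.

1/8

ABO cross AB × AB → 1/4 A, 1/4 B, 1/2 AB.
Rh cross +/+ × +/- → 1 Rh+; so P(type AB, Rh-positive) = 1/2 × 1 = 1/2 per child.
All 3 independent: (1/2)^3 = 1/8.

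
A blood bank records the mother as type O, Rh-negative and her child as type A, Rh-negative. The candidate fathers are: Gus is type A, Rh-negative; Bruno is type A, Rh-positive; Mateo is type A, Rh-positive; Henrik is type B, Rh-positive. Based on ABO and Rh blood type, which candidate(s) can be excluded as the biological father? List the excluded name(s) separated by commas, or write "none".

A candidate is excluded only if no genotype consistent with his phenotype could produce a type A, Rh-negative child with a type O, Rh-negative mother.
Henrik (type B, Rh+): no genotype consistent with that phenotype can produce a type-A Rh- child with a type-O mother.

Henrik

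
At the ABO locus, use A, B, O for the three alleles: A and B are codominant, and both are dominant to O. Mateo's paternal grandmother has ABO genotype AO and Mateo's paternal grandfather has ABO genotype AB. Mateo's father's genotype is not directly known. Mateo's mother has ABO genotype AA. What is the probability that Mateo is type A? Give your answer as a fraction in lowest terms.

Mateo's father's ABO genotype from AO × AB: 1/4 AA, 1/4 AB, 1/4 AO, 1/4 BO.
Crossing each possibility with the mother AA and summing P(type A): 1/4·1 + 1/4·1/2 + 1/4·1 + 1/4·1/2 = 3/4.

3/4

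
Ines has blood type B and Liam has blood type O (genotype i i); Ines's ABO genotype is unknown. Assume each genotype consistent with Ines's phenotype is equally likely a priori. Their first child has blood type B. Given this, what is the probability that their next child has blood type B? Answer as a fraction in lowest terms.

5/6

Possible genotypes: Ines ∈ {I^B I^B, I^B i}; Liam ∈ {i i}.
Weight each parental genotype pair by prior × P(type-B child):
  I^B I^B × i i: posterior weight 2/3; P(next child type B) = 1.
  I^B i × i i: posterior weight 1/3; P(next child type B) = 1/2.
Weighted sum = 5/6.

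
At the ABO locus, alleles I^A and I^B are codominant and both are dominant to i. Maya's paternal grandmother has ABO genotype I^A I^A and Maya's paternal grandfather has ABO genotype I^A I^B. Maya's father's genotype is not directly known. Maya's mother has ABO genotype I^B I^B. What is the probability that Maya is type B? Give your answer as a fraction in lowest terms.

Maya's father's ABO genotype from I^A I^A × I^A I^B: 1/2 I^A I^A, 1/2 I^A I^B.
Crossing each possibility with the mother I^B I^B and summing P(type B): 1/2·0 + 1/2·1/2 = 1/4.

1/4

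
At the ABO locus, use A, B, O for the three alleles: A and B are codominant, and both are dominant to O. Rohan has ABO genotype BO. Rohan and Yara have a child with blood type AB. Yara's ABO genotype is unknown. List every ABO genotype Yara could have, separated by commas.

For each candidate genotype of Yara, check whether crossing it with BO can produce every observed child phenotype.
  AA → possible child types {A, AB} ✓
  AB → possible child types {A, B, AB} ✓
  AO → possible child types {O, A, B, AB} ✓
  BB → possible child types {B} ✗
  BO → possible child types {O, B} ✗
  OO → possible child types {O, B} ✗

AA, AB, AO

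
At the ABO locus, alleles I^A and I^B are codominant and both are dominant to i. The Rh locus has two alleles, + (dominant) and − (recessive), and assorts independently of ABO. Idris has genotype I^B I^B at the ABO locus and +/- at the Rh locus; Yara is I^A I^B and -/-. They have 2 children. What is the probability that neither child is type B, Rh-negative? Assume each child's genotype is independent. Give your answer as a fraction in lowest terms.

ABO cross I^B I^B × I^A I^B → 1/2 B, 1/2 AB.
Rh cross +/- × -/- → 1/2 Rh+, 1/2 Rh-; so P(type B, Rh-negative) = 1/2 × 1/2 = 1/4 per child.
P(not type B, Rh-negative) = 3/4 for one child; (3/4)^2 = 9/16.

9/16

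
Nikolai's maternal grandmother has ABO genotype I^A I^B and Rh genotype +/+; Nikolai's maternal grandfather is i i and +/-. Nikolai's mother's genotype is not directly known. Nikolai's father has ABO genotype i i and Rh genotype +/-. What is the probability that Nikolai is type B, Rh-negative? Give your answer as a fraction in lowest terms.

1/32

Nikolai's mother's ABO genotype from I^A I^B × i i: 1/2 I^A i, 1/2 I^B i.
Crossing each possibility with the father i i and summing P(type B): 1/2·0 + 1/2·1/2 = 1/4.
Similarly for Rh via the mother's Rh distribution: P(Rh-) = 1/8.
Independent loci: 1/4 × 1/8 = 1/32.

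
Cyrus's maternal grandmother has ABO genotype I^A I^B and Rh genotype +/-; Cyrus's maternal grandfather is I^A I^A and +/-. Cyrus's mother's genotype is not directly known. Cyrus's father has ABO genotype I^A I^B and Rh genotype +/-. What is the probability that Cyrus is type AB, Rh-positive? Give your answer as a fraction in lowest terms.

3/8

Cyrus's mother's ABO genotype from I^A I^B × I^A I^A: 1/2 I^A I^A, 1/2 I^A I^B.
Crossing each possibility with the father I^A I^B and summing P(type AB): 1/2·1/2 + 1/2·1/2 = 1/2.
Similarly for Rh via the mother's Rh distribution: P(Rh+) = 3/4.
Independent loci: 1/2 × 3/4 = 3/8.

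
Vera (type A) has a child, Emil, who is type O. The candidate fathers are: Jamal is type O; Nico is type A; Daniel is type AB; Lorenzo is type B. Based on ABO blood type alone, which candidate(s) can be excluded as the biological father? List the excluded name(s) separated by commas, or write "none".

Daniel

A candidate is excluded only if no genotype consistent with his phenotype could produce a type O child with a type A mother.
Daniel (type AB): no genotype consistent with that phenotype can produce a type-O child with a type-A mother.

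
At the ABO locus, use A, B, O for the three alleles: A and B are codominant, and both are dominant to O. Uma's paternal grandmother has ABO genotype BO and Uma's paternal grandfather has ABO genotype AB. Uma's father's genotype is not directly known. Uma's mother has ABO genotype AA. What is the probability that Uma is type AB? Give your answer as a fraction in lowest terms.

1/2

Uma's father's ABO genotype from BO × AB: 1/4 AB, 1/4 AO, 1/4 BB, 1/4 BO.
Crossing each possibility with the mother AA and summing P(type AB): 1/4·1/2 + 1/4·0 + 1/4·1 + 1/4·1/2 = 1/2.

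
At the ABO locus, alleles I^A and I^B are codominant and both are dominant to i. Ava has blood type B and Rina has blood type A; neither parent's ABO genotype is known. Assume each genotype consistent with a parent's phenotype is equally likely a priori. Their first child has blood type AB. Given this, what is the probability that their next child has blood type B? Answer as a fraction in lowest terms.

5/36

Possible genotypes: Ava ∈ {I^B I^B, I^B i}; Rina ∈ {I^A I^A, I^A i}.
Weight each parental genotype pair by prior × P(type-AB child):
  I^B I^B × I^A I^A: posterior weight 4/9; P(next child type B) = 0.
  I^B I^B × I^A i: posterior weight 2/9; P(next child type B) = 1/2.
  I^B i × I^A I^A: posterior weight 2/9; P(next child type B) = 0.
  I^B i × I^A i: posterior weight 1/9; P(next child type B) = 1/4.
Weighted sum = 5/36.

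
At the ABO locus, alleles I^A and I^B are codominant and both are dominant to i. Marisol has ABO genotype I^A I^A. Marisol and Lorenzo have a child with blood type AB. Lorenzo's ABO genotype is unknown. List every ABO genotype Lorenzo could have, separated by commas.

I^A I^B, I^B I^B, I^B i

For each candidate genotype of Lorenzo, check whether crossing it with I^A I^A can produce every observed child phenotype.
  I^A I^A → possible child types {A} ✗
  I^A I^B → possible child types {A, AB} ✓
  I^A i → possible child types {A} ✗
  I^B I^B → possible child types {AB} ✓
  I^B i → possible child types {A, AB} ✓
  i i → possible child types {A} ✗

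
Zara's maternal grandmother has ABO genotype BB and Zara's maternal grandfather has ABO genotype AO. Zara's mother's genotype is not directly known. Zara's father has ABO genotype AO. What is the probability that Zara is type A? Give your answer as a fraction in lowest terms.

Zara's mother's ABO genotype from BB × AO: 1/2 AB, 1/2 BO.
Crossing each possibility with the father AO and summing P(type A): 1/2·1/2 + 1/2·1/4 = 3/8.

3/8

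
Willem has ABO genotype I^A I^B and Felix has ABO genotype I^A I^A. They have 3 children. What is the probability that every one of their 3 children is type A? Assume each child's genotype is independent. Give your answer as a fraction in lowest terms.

1/8

ABO cross I^A I^B × I^A I^A → 1/2 A, 1/2 AB.
So P(type A) = 1/2 per child.
All 3 independent: (1/2)^3 = 1/8.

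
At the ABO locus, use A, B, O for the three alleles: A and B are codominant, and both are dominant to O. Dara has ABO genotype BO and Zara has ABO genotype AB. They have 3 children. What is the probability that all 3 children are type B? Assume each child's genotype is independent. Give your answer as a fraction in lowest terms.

1/8

ABO cross BO × AB → 1/4 A, 1/2 B, 1/4 AB.
So P(type B) = 1/2 per child.
All 3 independent: (1/2)^3 = 1/8.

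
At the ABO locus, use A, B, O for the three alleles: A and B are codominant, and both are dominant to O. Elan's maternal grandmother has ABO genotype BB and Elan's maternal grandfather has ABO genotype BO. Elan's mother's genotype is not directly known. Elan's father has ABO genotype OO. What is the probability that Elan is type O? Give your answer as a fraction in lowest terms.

Elan's mother's ABO genotype from BB × BO: 1/2 BB, 1/2 BO.
Crossing each possibility with the father OO and summing P(type O): 1/2·0 + 1/2·1/2 = 1/4.

1/4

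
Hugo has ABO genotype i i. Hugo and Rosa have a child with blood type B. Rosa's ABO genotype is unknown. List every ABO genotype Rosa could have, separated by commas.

I^A I^B, I^B I^B, I^B i

For each candidate genotype of Rosa, check whether crossing it with i i can produce every observed child phenotype.
  I^A I^A → possible child types {A} ✗
  I^A I^B → possible child types {A, B} ✓
  I^A i → possible child types {O, A} ✗
  I^B I^B → possible child types {B} ✓
  I^B i → possible child types {O, B} ✓
  i i → possible child types {O} ✗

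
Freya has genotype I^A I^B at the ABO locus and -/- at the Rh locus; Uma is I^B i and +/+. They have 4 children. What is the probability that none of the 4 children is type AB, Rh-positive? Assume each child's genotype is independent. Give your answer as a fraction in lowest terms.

81/256

ABO cross I^A I^B × I^B i → 1/4 A, 1/2 B, 1/4 AB.
Rh cross -/- × +/+ → 1 Rh+; so P(type AB, Rh-positive) = 1/4 × 1 = 1/4 per child.
P(not type AB, Rh-positive) = 3/4 for one child; (3/4)^4 = 81/256.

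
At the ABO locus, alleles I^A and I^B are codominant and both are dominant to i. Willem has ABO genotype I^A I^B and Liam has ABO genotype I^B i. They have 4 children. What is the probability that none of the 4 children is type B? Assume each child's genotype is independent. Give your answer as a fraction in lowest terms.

ABO cross I^A I^B × I^B i → 1/4 A, 1/2 B, 1/4 AB.
So P(type B) = 1/2 per child.
P(not type B) = 1/2 for one child; (1/2)^4 = 1/16.

1/16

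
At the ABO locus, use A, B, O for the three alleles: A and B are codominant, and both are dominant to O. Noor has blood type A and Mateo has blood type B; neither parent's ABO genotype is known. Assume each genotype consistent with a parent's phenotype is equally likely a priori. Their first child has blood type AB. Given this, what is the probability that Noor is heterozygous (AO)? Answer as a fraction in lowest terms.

1/3

Possible genotypes: Noor ∈ {AA, AO}; Mateo ∈ {BB, BO}.
Weight each parental genotype pair by prior × P(type-AB child):
  AA × BB: posterior weight 4/9.
  AA × BO: posterior weight 2/9.
  AO × BB: posterior weight 2/9.
  AO × BO: posterior weight 1/9.
Sum the posterior weight over pairs where Noor is AO: 1/3.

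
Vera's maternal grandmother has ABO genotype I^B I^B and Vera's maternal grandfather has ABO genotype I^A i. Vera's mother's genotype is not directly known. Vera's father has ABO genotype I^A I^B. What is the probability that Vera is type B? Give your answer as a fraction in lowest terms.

Vera's mother's ABO genotype from I^B I^B × I^A i: 1/2 I^A I^B, 1/2 I^B i.
Crossing each possibility with the father I^A I^B and summing P(type B): 1/2·1/4 + 1/2·1/2 = 3/8.

3/8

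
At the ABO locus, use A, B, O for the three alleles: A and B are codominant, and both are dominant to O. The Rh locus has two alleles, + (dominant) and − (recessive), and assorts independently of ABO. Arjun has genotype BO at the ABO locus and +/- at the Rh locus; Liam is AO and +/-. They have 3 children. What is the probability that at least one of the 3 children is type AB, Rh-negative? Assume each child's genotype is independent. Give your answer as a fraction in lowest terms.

721/4096

ABO cross BO × AO → 1/4 O, 1/4 A, 1/4 B, 1/4 AB.
Rh cross +/- × +/- → 3/4 Rh+, 1/4 Rh-; so P(type AB, Rh-negative) = 1/4 × 1/4 = 1/16 per child.
P(none) = (15/16)^3 = 3375/4096; P(at least one) = 1 − 3375/4096 = 721/4096.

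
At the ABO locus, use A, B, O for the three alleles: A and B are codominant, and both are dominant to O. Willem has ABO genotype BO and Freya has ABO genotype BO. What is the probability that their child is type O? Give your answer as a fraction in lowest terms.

ABO cross BO × BO → offspring phenotypes: 1/4 O, 3/4 B.
So P(type O) = 1/4.

1/4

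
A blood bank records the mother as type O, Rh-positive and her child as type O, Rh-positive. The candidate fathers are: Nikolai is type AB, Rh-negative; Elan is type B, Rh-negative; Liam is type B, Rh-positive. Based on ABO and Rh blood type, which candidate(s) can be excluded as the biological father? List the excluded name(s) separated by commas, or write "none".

A candidate is excluded only if no genotype consistent with his phenotype could produce a type O, Rh-positive child with a type O, Rh-positive mother.
Nikolai (type AB, Rh-): no genotype consistent with that phenotype can produce a type-O Rh+ child with a type-O mother.

Nikolai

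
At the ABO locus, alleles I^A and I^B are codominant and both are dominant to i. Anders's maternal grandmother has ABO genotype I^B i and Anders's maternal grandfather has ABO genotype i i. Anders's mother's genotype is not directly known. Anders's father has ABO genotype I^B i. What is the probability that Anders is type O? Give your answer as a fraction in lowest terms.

3/8

Anders's mother's ABO genotype from I^B i × i i: 1/2 I^B i, 1/2 i i.
Crossing each possibility with the father I^B i and summing P(type O): 1/2·1/4 + 1/2·1/2 = 3/8.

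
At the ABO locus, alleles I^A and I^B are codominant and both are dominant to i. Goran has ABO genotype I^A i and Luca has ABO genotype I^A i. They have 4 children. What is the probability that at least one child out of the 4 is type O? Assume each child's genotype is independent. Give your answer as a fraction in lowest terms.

ABO cross I^A i × I^A i → 1/4 O, 3/4 A.
So P(type O) = 1/4 per child.
P(none) = (3/4)^4 = 81/256; P(at least one) = 1 − 81/256 = 175/256.

175/256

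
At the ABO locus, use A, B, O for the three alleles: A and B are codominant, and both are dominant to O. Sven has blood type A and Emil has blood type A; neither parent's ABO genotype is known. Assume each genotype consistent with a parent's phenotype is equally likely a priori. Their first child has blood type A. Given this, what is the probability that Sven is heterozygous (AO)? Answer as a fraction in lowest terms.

7/15

Possible genotypes: Sven ∈ {AA, AO}; Emil ∈ {AA, AO}.
Weight each parental genotype pair by prior × P(type-A child):
  AA × AA: posterior weight 4/15.
  AA × AO: posterior weight 4/15.
  AO × AA: posterior weight 4/15.
  AO × AO: posterior weight 1/5.
Sum the posterior weight over pairs where Sven is AO: 7/15.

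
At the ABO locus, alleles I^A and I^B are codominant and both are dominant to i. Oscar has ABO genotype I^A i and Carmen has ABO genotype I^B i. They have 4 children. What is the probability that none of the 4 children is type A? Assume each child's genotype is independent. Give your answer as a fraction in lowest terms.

81/256

ABO cross I^A i × I^B i → 1/4 O, 1/4 A, 1/4 B, 1/4 AB.
So P(type A) = 1/4 per child.
P(not type A) = 3/4 for one child; (3/4)^4 = 81/256.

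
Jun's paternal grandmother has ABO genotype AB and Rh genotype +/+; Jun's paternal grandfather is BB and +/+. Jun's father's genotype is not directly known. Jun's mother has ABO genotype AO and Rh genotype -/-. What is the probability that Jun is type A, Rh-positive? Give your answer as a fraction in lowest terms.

Jun's father's ABO genotype from AB × BB: 1/2 AB, 1/2 BB.
Crossing each possibility with the mother AO and summing P(type A): 1/2·1/2 + 1/2·0 = 1/4.
Similarly for Rh via the father's Rh distribution: P(Rh+) = 1.
Independent loci: 1/4 × 1 = 1/4.

1/4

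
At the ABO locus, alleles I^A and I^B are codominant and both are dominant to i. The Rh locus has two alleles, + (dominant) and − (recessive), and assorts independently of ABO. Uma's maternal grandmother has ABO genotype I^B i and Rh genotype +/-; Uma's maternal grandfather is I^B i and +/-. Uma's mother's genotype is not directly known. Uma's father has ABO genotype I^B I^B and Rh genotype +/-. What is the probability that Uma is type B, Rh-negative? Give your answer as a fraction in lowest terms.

Uma's mother's ABO genotype from I^B i × I^B i: 1/4 I^B I^B, 1/2 I^B i, 1/4 i i.
Crossing each possibility with the father I^B I^B and summing P(type B): 1/4·1 + 1/2·1 + 1/4·1 = 1.
Similarly for Rh via the mother's Rh distribution: P(Rh-) = 1/4.
Independent loci: 1 × 1/4 = 1/4.

1/4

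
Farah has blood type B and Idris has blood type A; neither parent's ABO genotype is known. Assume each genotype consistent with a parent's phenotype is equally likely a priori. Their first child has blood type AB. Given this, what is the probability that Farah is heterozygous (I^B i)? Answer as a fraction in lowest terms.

1/3

Possible genotypes: Farah ∈ {I^B I^B, I^B i}; Idris ∈ {I^A I^A, I^A i}.
Weight each parental genotype pair by prior × P(type-AB child):
  I^B I^B × I^A I^A: posterior weight 4/9.
  I^B I^B × I^A i: posterior weight 2/9.
  I^B i × I^A I^A: posterior weight 2/9.
  I^B i × I^A i: posterior weight 1/9.
Sum the posterior weight over pairs where Farah is I^B i: 1/3.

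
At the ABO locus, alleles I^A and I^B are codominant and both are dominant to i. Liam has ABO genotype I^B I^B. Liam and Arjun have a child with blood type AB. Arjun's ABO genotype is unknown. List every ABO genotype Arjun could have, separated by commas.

I^A I^A, I^A I^B, I^A i

For each candidate genotype of Arjun, check whether crossing it with I^B I^B can produce every observed child phenotype.
  I^A I^A → possible child types {AB} ✓
  I^A I^B → possible child types {B, AB} ✓
  I^A i → possible child types {B, AB} ✓
  I^B I^B → possible child types {B} ✗
  I^B i → possible child types {B} ✗
  i i → possible child types {B} ✗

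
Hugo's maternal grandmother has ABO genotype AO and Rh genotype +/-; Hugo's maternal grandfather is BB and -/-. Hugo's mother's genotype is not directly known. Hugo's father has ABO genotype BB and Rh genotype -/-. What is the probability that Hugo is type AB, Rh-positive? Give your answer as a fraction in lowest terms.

Hugo's mother's ABO genotype from AO × BB: 1/2 AB, 1/2 BO.
Crossing each possibility with the father BB and summing P(type AB): 1/2·1/2 + 1/2·0 = 1/4.
Similarly for Rh via the mother's Rh distribution: P(Rh+) = 1/4.
Independent loci: 1/4 × 1/4 = 1/16.

1/16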